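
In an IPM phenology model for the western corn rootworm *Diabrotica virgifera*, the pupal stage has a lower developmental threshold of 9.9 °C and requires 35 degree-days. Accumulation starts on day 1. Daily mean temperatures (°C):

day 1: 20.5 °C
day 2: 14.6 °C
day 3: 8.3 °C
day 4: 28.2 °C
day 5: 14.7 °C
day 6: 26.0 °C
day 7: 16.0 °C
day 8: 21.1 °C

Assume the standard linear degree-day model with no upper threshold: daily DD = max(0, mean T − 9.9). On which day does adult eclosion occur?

Daily DD above 9.9 °C: 10.6, 4.7, 0.0, 18.3, 4.8, 16.1, 6.1, 11.2.
Cumulative: 10.6, 15.3, 15.3, 33.6, 38.4, 54.5, 60.6, 71.8.
The total first reaches 35 DD on day 5.

day 5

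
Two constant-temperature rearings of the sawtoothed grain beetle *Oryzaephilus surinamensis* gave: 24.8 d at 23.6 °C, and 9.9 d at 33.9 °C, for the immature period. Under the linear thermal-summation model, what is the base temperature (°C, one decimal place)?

Equal thermal constants: D₁(T₁ − T_b) = D₂(T₂ − T_b).
24.8·(23.6 − T_b) = 9.9·(33.9 − T_b)
T_b = (24.8·23.6 − 9.9·33.9) / (24.8 − 9.9) = 249.67 / 14.9 = 16.756 °C ≈ 16.8 °C.

16.8 °C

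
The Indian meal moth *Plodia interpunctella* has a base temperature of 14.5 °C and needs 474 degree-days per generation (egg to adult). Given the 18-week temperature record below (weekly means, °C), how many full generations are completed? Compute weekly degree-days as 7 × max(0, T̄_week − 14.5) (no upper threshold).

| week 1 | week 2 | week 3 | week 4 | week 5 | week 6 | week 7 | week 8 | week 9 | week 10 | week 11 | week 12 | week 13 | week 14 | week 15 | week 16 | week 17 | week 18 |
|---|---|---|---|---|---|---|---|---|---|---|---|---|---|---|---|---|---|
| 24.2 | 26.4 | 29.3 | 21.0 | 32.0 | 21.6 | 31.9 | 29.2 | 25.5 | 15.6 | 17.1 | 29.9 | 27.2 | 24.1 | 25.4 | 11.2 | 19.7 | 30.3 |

Weekly DD (7 × max(0, T̄ − 14.5)): 67.9, 83.3, 103.6, 45.5, 122.5, 49.7, 121.8, 102.9, 77.0, 7.7, 18.2, 107.8, 88.9, 67.2, 76.3, 0.0, 36.4, 110.6.
Season total = 1287.3 DD.
Complete generations = ⌊1287.3 / 474⌋ = 2.

2 generations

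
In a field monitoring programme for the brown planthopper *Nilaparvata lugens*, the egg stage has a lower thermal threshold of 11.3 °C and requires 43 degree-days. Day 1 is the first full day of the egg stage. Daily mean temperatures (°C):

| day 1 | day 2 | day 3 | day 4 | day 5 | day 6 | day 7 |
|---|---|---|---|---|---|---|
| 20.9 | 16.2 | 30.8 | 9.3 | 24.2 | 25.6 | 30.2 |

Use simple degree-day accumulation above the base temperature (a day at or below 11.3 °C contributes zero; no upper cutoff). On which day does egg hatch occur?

Daily DD above 11.3 °C: 9.6, 4.9, 19.5, 0.0, 12.9, 14.3, 18.9.
Cumulative: 9.6, 14.5, 34.0, 34.0, 46.9, 61.2, 80.1.
The total first reaches 43 DD on day 5.

day 5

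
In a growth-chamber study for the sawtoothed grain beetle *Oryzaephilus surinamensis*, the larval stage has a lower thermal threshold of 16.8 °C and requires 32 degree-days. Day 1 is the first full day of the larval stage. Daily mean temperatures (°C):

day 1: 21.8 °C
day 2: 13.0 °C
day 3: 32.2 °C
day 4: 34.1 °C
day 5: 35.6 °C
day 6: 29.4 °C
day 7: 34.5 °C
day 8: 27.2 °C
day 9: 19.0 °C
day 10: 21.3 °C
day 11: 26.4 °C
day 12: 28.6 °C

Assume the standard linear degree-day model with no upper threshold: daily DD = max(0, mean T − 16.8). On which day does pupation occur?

Daily DD above 16.8 °C: 5.0, 0.0, 15.4, 17.3, 18.8, 12.6, 17.7, 10.4, 2.2, 4.5, 9.6, 11.8.
Cumulative: 5.0, 5.0, 20.4, 37.7, 56.5, 69.1, 86.8, 97.2, 99.4, 103.9, 113.5, 125.3.
The total first reaches 32 DD on day 4.

day 4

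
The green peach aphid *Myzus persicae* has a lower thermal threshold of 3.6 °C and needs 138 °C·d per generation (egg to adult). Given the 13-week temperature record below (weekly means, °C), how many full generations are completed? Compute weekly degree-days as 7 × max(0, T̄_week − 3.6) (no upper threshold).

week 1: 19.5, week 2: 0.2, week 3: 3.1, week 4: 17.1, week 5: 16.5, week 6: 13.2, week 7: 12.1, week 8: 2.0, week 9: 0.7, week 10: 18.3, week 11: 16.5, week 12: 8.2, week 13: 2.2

Weekly DD (7 × max(0, T̄ − 3.6)): 111.3, 0.0, 0.0, 94.5, 90.3, 67.2, 59.5, 0.0, 0.0, 102.9, 90.3, 32.2, 0.0.
Season total = 648.2 DD.
Complete generations = ⌊648.2 / 138⌋ = 4.

4 generations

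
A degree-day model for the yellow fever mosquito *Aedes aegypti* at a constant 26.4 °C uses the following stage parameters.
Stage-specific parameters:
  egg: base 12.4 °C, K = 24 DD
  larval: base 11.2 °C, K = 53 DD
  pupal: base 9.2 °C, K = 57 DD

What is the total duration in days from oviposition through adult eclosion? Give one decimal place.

8.5 days

egg: 24 / (26.4 − 12.4) = 24 / 14.0 = 1.714 d.
larval: 53 / (26.4 − 11.2) = 53 / 15.2 = 3.487 d.
pupal: 57 / (26.4 − 9.2) = 57 / 17.2 = 3.314 d.
Sum = 8.515 ≈ 8.5 days.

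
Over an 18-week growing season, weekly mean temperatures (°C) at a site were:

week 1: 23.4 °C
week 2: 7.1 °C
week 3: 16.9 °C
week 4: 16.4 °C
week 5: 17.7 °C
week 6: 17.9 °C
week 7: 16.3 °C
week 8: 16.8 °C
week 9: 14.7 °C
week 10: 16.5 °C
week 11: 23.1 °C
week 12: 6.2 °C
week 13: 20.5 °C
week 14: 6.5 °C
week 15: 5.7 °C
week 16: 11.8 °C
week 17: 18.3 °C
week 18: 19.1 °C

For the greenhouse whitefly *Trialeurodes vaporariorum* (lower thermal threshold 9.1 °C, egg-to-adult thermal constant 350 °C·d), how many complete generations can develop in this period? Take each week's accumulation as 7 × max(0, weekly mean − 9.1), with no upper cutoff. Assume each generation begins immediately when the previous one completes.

Weekly DD (7 × max(0, T̄ − 9.1)): 100.1, 0.0, 54.6, 51.1, 60.2, 61.6, 50.4, 53.9, 39.2, 51.8, 98.0, 0.0, 79.8, 0.0, 0.0, 18.9, 64.4, 70.0.
Season total = 854.0 DD.
Complete generations = ⌊854.0 / 350⌋ = 2.

2 generations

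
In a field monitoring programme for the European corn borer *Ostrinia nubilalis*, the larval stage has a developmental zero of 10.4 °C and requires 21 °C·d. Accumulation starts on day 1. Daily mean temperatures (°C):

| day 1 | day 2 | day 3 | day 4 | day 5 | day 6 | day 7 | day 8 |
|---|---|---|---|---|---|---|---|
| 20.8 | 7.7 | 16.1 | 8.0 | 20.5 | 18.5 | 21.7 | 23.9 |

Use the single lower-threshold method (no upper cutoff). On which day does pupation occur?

day 5

Daily DD above 10.4 °C: 10.4, 0.0, 5.7, 0.0, 10.1, 8.1, 11.3, 13.5.
Cumulative: 10.4, 10.4, 16.1, 16.1, 26.2, 34.3, 45.6, 59.1.
The total first reaches 21 DD on day 5.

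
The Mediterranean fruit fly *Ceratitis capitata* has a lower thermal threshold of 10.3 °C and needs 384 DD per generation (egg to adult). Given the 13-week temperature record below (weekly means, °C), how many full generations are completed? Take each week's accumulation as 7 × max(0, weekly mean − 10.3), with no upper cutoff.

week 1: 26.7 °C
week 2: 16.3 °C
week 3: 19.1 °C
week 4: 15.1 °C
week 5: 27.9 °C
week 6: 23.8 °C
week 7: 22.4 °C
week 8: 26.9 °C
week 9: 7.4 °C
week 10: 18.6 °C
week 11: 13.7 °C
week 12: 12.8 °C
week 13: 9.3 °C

Weekly DD (7 × max(0, T̄ − 10.3)): 114.8, 42.0, 61.6, 33.6, 123.2, 94.5, 84.7, 116.2, 0.0, 58.1, 23.8, 17.5, 0.0.
Season total = 770.0 DD.
Complete generations = ⌊770.0 / 384⌋ = 2.

2 generations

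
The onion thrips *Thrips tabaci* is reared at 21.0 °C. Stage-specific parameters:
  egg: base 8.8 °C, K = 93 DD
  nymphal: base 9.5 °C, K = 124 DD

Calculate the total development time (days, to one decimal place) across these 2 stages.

egg: 93 / (21.0 − 8.8) = 93 / 12.2 = 7.623 d.
nymphal: 124 / (21.0 − 9.5) = 124 / 11.5 = 10.783 d.
Sum = 18.406 ≈ 18.4 days.

18.4 days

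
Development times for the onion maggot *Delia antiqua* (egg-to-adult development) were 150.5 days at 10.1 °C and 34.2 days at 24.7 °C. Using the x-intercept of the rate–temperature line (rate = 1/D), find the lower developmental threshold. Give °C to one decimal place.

5.8 °C

Equal thermal constants: D₁(T₁ − T_b) = D₂(T₂ − T_b).
150.5·(10.1 − T_b) = 34.2·(24.7 − T_b)
T_b = (150.5·10.1 − 34.2·24.7) / (150.5 − 34.2) = 675.31 / 116.3 = 5.807 °C ≈ 5.8 °C.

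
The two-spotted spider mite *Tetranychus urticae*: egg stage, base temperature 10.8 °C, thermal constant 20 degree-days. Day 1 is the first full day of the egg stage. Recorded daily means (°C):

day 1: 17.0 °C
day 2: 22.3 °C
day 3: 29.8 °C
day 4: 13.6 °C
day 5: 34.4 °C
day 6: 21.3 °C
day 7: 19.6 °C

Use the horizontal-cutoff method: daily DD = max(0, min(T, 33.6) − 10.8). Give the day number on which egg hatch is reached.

day 3

Daily DD above 10.8 °C (capped at 22.8): 6.2, 11.5, 19.0, 2.8, 22.8, 10.5, 8.8.
Cumulative: 6.2, 17.7, 36.7, 39.5, 62.3, 72.8, 81.6.
The total first reaches 20 DD on day 3.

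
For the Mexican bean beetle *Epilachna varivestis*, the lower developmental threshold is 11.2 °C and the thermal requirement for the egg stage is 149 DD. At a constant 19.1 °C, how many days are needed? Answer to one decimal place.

18.9 days

Daily accumulation = 19.1 − 11.2 = 7.9 DD/day.
Duration = 149 / 7.9 = 18.861 ≈ 18.9 days.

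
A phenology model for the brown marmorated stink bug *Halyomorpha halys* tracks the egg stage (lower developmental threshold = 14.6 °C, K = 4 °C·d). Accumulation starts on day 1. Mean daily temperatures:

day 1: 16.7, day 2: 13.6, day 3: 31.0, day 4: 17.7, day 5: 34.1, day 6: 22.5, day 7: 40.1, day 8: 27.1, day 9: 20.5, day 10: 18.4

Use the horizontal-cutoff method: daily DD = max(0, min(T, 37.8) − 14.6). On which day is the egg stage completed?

Daily DD above 14.6 °C (capped at 23.2): 2.1, 0.0, 16.4, 3.1, 19.5, 7.9, 23.2, 12.5, 5.9, 3.8.
Cumulative: 2.1, 2.1, 18.5, 21.6, 41.1, 49.0, 72.2, 84.7, 90.6, 94.4.
The total first reaches 4 DD on day 3.

day 3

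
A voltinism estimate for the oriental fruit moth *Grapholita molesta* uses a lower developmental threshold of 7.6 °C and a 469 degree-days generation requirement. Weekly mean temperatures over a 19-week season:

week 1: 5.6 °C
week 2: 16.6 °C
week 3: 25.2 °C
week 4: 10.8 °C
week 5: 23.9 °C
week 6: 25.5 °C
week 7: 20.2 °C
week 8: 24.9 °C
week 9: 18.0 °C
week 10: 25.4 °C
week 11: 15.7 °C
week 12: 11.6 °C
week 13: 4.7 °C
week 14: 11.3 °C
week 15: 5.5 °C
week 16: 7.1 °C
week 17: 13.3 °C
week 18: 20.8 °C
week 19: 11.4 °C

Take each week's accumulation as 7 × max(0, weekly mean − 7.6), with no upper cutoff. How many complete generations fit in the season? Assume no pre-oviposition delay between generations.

2 generations

Weekly DD (7 × max(0, T̄ − 7.6)): 0.0, 63.0, 123.2, 22.4, 114.1, 125.3, 88.2, 121.1, 72.8, 124.6, 56.7, 28.0, 0.0, 25.9, 0.0, 0.0, 39.9, 92.4, 26.6.
Season total = 1124.2 DD.
Complete generations = ⌊1124.2 / 469⌋ = 2.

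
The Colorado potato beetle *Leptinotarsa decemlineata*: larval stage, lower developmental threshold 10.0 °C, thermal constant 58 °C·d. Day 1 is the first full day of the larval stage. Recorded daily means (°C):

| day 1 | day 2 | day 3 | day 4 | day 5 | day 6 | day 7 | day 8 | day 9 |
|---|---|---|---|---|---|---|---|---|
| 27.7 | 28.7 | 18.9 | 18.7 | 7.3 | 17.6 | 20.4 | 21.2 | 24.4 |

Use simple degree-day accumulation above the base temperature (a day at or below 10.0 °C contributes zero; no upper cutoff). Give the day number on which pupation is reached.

day 6

Daily DD above 10.0 °C: 17.7, 18.7, 8.9, 8.7, 0.0, 7.6, 10.4, 11.2, 14.4.
Cumulative: 17.7, 36.4, 45.3, 54.0, 54.0, 61.6, 72.0, 83.2, 97.6.
The total first reaches 58 DD on day 6.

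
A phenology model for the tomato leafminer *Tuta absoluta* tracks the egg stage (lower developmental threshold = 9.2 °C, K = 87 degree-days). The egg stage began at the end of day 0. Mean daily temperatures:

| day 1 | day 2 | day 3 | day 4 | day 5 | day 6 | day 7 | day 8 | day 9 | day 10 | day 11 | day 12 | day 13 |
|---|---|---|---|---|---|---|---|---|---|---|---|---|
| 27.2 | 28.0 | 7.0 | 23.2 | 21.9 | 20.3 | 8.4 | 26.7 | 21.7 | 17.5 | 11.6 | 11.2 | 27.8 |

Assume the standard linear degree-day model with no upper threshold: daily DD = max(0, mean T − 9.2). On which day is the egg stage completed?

day 8

Daily DD above 9.2 °C: 18.0, 18.8, 0.0, 14.0, 12.7, 11.1, 0.0, 17.5, 12.5, 8.3, 2.4, 2.0, 18.6.
Cumulative: 18.0, 36.8, 36.8, 50.8, 63.5, 74.6, 74.6, 92.1, 104.6, 112.9, 115.3, 117.3, 135.9.
The total first reaches 87 DD on day 8.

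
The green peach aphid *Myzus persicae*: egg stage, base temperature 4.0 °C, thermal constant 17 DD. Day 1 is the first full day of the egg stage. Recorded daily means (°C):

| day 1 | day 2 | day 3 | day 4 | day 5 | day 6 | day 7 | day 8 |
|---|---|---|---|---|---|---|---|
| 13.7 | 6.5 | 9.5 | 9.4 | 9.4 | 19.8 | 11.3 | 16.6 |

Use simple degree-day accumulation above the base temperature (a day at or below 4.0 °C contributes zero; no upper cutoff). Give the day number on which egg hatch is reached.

day 3

Daily DD above 4.0 °C: 9.7, 2.5, 5.5, 5.4, 5.4, 15.8, 7.3, 12.6.
Cumulative: 9.7, 12.2, 17.7, 23.1, 28.5, 44.3, 51.6, 64.2.
The total first reaches 17 DD on day 3.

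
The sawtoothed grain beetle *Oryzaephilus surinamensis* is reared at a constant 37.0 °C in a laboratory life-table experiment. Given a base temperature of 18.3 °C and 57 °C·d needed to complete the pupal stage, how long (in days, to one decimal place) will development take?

Daily accumulation = 37.0 − 18.3 = 18.7 DD/day.
Duration = 57 / 18.7 = 3.048 ≈ 3.0 days.

3.0 days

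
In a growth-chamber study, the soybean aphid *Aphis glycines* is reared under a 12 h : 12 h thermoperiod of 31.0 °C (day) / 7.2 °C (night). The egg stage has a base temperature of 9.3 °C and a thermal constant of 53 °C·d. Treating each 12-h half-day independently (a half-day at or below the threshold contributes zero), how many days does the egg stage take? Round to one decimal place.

Day half: max(0, 31.0 − 9.3) × 0.5 = 21.7 × 0.5 = 10.85 DD.
Night half: max(0, 7.2 − 9.3) × 0.5 = 0.0 × 0.5 = 0.00 DD.
Per 24 h: 10.85 DD/day.
Duration = 53 / 10.85 = 4.885 ≈ 4.9 days.

4.9 days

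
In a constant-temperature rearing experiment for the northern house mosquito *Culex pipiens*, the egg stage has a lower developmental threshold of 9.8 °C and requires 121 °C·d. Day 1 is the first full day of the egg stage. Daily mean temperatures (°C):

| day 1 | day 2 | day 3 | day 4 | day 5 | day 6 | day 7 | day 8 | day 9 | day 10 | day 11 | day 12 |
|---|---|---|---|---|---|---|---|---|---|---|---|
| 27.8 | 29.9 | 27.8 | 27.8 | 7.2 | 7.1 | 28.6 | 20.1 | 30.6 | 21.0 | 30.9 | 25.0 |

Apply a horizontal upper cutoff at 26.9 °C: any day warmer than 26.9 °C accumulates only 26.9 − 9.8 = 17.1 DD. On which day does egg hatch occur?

day 10

Daily DD above 9.8 °C (capped at 17.1): 17.1, 17.1, 17.1, 17.1, 0.0, 0.0, 17.1, 10.3, 17.1, 11.2, 17.1, 15.2.
Cumulative: 17.1, 34.2, 51.3, 68.4, 68.4, 68.4, 85.5, 95.8, 112.9, 124.1, 141.2, 156.4.
The total first reaches 121 DD on day 10.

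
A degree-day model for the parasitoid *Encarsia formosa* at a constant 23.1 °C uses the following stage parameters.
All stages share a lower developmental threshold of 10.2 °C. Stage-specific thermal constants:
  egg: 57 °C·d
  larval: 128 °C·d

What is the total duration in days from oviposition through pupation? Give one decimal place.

14.3 days

Daily accumulation at 23.1 °C = 23.1 − 10.2 = 12.9 DD/day.
Total K = 57 + 128 = 185 DD.
Total duration = 185 / 12.9 = 14.341 ≈ 14.3 days.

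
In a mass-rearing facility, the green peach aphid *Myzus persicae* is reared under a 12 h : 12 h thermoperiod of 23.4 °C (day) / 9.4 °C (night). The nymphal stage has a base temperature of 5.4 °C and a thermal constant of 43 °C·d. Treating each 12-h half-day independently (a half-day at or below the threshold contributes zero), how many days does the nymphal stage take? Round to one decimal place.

Day half: max(0, 23.4 − 5.4) × 0.5 = 18.0 × 0.5 = 9.00 DD.
Night half: max(0, 9.4 − 5.4) × 0.5 = 4.0 × 0.5 = 2.00 DD.
Per 24 h: 11.00 DD/day.
Duration = 43 / 11.00 = 3.909 ≈ 3.9 days.

3.9 days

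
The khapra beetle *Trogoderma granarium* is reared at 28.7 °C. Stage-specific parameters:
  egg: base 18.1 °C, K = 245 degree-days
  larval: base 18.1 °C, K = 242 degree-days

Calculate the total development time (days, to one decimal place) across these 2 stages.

egg: 245 / (28.7 − 18.1) = 245 / 10.6 = 23.113 d.
larval: 242 / (28.7 − 18.1) = 242 / 10.6 = 22.830 d.
Sum = 45.943 ≈ 45.9 days.

45.9 days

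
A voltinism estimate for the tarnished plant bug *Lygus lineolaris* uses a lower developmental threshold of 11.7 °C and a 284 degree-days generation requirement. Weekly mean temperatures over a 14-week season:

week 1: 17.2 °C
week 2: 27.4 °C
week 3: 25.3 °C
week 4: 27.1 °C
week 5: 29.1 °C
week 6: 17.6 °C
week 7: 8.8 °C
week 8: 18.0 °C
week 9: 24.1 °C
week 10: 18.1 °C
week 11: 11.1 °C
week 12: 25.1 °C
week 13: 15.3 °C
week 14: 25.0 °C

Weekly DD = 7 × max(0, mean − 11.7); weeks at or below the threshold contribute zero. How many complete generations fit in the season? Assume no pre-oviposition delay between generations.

Weekly DD (7 × max(0, T̄ − 11.7)): 38.5, 109.9, 95.2, 107.8, 121.8, 41.3, 0.0, 44.1, 86.8, 44.8, 0.0, 93.8, 25.2, 93.1.
Season total = 902.3 DD.
Complete generations = ⌊902.3 / 284⌋ = 3.

3 generations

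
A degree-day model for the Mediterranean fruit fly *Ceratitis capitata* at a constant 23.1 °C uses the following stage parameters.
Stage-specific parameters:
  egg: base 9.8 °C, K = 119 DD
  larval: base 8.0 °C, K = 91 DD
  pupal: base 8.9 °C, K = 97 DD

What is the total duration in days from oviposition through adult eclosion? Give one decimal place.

egg: 119 / (23.1 − 9.8) = 119 / 13.3 = 8.947 d.
larval: 91 / (23.1 − 8.0) = 91 / 15.1 = 6.026 d.
pupal: 97 / (23.1 − 8.9) = 97 / 14.2 = 6.831 d.
Sum = 21.805 ≈ 21.8 days.

21.8 days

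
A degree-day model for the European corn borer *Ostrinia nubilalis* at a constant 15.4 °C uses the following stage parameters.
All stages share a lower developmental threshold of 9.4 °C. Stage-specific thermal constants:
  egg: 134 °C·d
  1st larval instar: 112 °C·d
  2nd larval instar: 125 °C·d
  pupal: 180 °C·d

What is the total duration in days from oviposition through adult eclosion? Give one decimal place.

Daily accumulation at 15.4 °C = 15.4 − 9.4 = 6.0 DD/day.
Total K = 134 + 112 + 125 + 180 = 551 DD.
Total duration = 551 / 6.0 = 91.833 ≈ 91.8 days.

91.8 days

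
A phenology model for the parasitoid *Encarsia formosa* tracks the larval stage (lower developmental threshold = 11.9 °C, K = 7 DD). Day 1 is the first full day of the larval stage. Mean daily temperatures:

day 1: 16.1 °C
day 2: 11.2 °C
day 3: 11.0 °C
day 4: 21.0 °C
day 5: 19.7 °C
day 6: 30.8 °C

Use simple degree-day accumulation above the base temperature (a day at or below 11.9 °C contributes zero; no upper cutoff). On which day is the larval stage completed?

Daily DD above 11.9 °C: 4.2, 0.0, 0.0, 9.1, 7.8, 18.9.
Cumulative: 4.2, 4.2, 4.2, 13.3, 21.1, 40.0.
The total first reaches 7 DD on day 4.

day 4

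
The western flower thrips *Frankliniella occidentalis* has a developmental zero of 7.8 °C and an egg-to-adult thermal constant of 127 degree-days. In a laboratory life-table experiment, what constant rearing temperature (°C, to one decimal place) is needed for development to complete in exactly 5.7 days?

Required daily accumulation = 127 / 5.7 = 22.281 DD/day.
T = T_base + 22.281 = 7.8 + 22.281 = 30.081 ≈ 30.1 °C.

30.1 °C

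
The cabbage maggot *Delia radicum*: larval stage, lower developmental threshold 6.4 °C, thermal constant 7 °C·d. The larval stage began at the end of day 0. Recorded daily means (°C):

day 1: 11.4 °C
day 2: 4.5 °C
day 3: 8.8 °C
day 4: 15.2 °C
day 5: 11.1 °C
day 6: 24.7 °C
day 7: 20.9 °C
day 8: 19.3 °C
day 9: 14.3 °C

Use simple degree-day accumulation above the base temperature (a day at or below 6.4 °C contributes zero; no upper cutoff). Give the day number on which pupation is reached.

Daily DD above 6.4 °C: 5.0, 0.0, 2.4, 8.8, 4.7, 18.3, 14.5, 12.9, 7.9.
Cumulative: 5.0, 5.0, 7.4, 16.2, 20.9, 39.2, 53.7, 66.6, 74.5.
The total first reaches 7 DD on day 3.

day 3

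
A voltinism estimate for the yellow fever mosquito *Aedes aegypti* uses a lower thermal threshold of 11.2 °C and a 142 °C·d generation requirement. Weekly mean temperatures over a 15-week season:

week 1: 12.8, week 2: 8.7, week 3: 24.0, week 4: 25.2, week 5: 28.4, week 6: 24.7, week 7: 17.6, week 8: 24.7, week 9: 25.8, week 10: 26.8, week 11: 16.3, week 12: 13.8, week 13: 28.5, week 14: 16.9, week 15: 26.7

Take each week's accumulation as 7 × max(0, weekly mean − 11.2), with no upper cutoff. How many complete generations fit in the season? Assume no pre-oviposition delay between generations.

7 generations

Weekly DD (7 × max(0, T̄ − 11.2)): 11.2, 0.0, 89.6, 98.0, 120.4, 94.5, 44.8, 94.5, 102.2, 109.2, 35.7, 18.2, 121.1, 39.9, 108.5.
Season total = 1087.8 DD.
Complete generations = ⌊1087.8 / 142⌋ = 7.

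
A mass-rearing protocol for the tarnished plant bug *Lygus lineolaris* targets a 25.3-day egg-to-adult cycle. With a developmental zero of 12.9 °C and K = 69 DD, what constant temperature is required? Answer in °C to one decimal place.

Required daily accumulation = 69 / 25.3 = 2.727 DD/day.
T = T_base + 2.727 = 12.9 + 2.727 = 15.627 ≈ 15.6 °C.

15.6 °C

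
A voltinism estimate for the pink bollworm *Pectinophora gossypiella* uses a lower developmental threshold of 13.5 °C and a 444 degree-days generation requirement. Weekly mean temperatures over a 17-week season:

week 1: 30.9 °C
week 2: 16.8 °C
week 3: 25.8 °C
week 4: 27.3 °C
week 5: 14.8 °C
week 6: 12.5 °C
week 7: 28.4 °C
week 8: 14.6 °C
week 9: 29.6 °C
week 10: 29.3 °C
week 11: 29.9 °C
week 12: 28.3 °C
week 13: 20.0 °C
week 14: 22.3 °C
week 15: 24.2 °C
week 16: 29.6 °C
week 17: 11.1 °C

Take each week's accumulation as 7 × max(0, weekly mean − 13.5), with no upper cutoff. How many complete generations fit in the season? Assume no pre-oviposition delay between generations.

Weekly DD (7 × max(0, T̄ − 13.5)): 121.8, 23.1, 86.1, 96.6, 9.1, 0.0, 104.3, 7.7, 112.7, 110.6, 114.8, 103.6, 45.5, 61.6, 74.9, 112.7, 0.0.
Season total = 1185.1 DD.
Complete generations = ⌊1185.1 / 444⌋ = 2.

2 generations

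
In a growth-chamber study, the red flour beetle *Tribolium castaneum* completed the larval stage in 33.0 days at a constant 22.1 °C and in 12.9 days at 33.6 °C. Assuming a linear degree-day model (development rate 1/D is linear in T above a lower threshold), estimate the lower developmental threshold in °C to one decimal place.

14.7 °C

Under the model K = D·(T − T_b), so D₁·(T₁ − T_b) = D₂·(T₂ − T_b).
33.0·(22.1 − T_b) = 12.9·(33.6 − T_b)
T_b = (33.0·22.1 − 12.9·33.6) / (33.0 − 12.9) = 295.86 / 20.1 = 14.719 °C ≈ 14.7 °C.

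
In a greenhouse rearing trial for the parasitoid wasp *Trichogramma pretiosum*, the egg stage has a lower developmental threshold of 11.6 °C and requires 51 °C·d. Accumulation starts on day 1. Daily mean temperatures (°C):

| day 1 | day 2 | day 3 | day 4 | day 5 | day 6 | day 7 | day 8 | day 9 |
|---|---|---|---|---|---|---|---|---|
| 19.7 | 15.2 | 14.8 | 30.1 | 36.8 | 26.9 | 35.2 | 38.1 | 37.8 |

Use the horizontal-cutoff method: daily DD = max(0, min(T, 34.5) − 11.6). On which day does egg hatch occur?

day 5

Daily DD above 11.6 °C (capped at 22.9): 8.1, 3.6, 3.2, 18.5, 22.9, 15.3, 22.9, 22.9, 22.9.
Cumulative: 8.1, 11.7, 14.9, 33.4, 56.3, 71.6, 94.5, 117.4, 140.3.
The total first reaches 51 DD on day 5.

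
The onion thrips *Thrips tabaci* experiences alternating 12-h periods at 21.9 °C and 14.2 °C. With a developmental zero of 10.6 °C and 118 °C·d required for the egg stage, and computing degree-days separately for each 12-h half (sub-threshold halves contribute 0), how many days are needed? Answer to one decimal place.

Day half: max(0, 21.9 − 10.6) × 0.5 = 11.3 × 0.5 = 5.65 DD.
Night half: max(0, 14.2 − 10.6) × 0.5 = 3.6 × 0.5 = 1.80 DD.
Per 24 h: 7.45 DD/day.
Duration = 118 / 7.45 = 15.839 ≈ 15.8 days.

15.8 days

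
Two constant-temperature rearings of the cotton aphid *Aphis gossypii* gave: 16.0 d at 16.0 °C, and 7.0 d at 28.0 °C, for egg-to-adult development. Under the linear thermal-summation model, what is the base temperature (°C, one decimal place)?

Linear rate model ⇒ the product D·(T − T_b) is constant across temperatures.
16.0·(16.0 − T_b) = 7.0·(28.0 − T_b)
T_b = (16.0·16.0 − 7.0·28.0) / (16.0 − 7.0) = 60.00 / 9.0 = 6.667 °C ≈ 6.7 °C.

6.7 °C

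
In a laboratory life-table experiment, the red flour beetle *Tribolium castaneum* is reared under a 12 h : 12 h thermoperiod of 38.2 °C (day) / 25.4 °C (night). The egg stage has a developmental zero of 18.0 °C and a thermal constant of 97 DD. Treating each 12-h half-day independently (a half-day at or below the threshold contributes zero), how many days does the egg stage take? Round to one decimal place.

7.0 days

Day half: max(0, 38.2 − 18.0) × 0.5 = 20.2 × 0.5 = 10.10 DD.
Night half: max(0, 25.4 − 18.0) × 0.5 = 7.4 × 0.5 = 3.70 DD.
Per 24 h: 13.80 DD/day.
Duration = 97 / 13.80 = 7.029 ≈ 7.0 days.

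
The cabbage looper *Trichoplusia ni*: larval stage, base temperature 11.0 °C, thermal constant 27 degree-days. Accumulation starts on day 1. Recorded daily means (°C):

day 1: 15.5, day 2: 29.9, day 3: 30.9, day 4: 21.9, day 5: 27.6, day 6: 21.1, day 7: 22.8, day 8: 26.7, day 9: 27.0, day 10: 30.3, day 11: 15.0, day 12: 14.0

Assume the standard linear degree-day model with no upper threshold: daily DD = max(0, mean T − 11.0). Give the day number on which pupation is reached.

Daily DD above 11.0 °C: 4.5, 18.9, 19.9, 10.9, 16.6, 10.1, 11.8, 15.7, 16.0, 19.3, 4.0, 3.0.
Cumulative: 4.5, 23.4, 43.3, 54.2, 70.8, 80.9, 92.7, 108.4, 124.4, 143.7, 147.7, 150.7.
The total first reaches 27 DD on day 3.

day 3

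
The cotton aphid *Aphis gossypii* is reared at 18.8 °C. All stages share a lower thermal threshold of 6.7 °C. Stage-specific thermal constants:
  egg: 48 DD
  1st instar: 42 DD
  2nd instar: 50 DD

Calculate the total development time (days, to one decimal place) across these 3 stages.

Daily accumulation at 18.8 °C = 18.8 − 6.7 = 12.1 DD/day.
Total K = 48 + 42 + 50 = 140 DD.
Total duration = 140 / 12.1 = 11.570 ≈ 11.6 days.

11.6 days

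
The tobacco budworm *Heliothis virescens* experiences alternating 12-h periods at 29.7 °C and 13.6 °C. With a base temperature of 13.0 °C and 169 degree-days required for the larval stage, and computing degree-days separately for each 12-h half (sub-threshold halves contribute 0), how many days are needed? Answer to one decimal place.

Day half: max(0, 29.7 − 13.0) × 0.5 = 16.7 × 0.5 = 8.35 DD.
Night half: max(0, 13.6 − 13.0) × 0.5 = 0.6 × 0.5 = 0.30 DD.
Per 24 h: 8.65 DD/day.
Duration = 169 / 8.65 = 19.538 ≈ 19.5 days.

19.5 days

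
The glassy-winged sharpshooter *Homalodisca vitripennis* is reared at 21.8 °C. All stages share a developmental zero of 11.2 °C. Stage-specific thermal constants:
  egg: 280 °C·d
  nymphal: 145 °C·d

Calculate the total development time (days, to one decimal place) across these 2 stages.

40.1 days

Daily accumulation at 21.8 °C = 21.8 − 11.2 = 10.6 DD/day.
Total K = 280 + 145 = 425 DD.
Total duration = 425 / 10.6 = 40.094 ≈ 40.1 days.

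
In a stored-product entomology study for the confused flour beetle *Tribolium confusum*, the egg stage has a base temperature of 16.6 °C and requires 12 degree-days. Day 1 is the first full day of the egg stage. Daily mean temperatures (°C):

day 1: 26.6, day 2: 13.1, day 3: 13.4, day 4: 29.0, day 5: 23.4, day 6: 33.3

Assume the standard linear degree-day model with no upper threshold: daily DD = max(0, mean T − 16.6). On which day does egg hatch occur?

day 4

Daily DD above 16.6 °C: 10.0, 0.0, 0.0, 12.4, 6.8, 16.7.
Cumulative: 10.0, 10.0, 10.0, 22.4, 29.2, 45.9.
The total first reaches 12 DD on day 4.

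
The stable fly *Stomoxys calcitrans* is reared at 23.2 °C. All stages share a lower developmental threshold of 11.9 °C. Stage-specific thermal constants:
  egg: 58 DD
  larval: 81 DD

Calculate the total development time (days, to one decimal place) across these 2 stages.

12.3 days

Daily accumulation at 23.2 °C = 23.2 − 11.9 = 11.3 DD/day.
Total K = 58 + 81 = 139 DD.
Total duration = 139 / 11.3 = 12.301 ≈ 12.3 days.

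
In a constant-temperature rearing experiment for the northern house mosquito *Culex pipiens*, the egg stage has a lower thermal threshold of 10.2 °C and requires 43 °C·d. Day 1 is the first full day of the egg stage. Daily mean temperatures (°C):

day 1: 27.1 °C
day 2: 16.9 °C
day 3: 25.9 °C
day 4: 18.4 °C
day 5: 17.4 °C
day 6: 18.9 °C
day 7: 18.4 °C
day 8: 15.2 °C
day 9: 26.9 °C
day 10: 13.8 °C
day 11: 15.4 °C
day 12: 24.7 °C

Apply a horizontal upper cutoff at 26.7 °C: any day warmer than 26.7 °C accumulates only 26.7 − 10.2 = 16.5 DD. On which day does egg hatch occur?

Daily DD above 10.2 °C (capped at 16.5): 16.5, 6.7, 15.7, 8.2, 7.2, 8.7, 8.2, 5.0, 16.5, 3.6, 5.2, 14.5.
Cumulative: 16.5, 23.2, 38.9, 47.1, 54.3, 63.0, 71.2, 76.2, 92.7, 96.3, 101.5, 116.0.
The total first reaches 43 DD on day 4.

day 4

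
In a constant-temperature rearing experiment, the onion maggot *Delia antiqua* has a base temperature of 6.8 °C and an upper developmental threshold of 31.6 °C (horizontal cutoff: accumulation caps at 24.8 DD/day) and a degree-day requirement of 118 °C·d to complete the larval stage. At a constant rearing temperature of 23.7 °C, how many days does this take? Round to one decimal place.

7.0 days

Daily accumulation = 23.7 − 6.8 = 16.9 DD/day.
Duration = 118 / 16.9 = 6.982 ≈ 7.0 days.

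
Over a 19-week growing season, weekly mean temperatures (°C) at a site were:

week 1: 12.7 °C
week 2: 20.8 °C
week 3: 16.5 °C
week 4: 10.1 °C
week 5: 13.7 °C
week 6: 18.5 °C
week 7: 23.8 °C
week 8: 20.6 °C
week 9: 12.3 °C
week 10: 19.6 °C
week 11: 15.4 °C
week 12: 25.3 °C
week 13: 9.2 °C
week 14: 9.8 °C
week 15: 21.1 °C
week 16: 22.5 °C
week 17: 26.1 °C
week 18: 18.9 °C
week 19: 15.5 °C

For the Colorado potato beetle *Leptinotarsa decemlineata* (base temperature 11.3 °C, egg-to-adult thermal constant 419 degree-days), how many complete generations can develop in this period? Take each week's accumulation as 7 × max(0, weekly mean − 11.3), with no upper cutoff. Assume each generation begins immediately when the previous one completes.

2 generations

Weekly DD (7 × max(0, T̄ − 11.3)): 9.8, 66.5, 36.4, 0.0, 16.8, 50.4, 87.5, 65.1, 7.0, 58.1, 28.7, 98.0, 0.0, 0.0, 68.6, 78.4, 103.6, 53.2, 29.4.
Season total = 857.5 DD.
Complete generations = ⌊857.5 / 419⌋ = 2.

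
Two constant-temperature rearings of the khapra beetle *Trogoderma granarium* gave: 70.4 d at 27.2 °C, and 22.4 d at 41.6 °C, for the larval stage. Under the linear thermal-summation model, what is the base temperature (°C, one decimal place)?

20.5 °C

Under the model K = D·(T − T_b), so D₁·(T₁ − T_b) = D₂·(T₂ − T_b).
70.4·(27.2 − T_b) = 22.4·(41.6 − T_b)
T_b = (70.4·27.2 − 22.4·41.6) / (70.4 − 22.4) = 983.04 / 48.0 = 20.480 °C ≈ 20.5 °C.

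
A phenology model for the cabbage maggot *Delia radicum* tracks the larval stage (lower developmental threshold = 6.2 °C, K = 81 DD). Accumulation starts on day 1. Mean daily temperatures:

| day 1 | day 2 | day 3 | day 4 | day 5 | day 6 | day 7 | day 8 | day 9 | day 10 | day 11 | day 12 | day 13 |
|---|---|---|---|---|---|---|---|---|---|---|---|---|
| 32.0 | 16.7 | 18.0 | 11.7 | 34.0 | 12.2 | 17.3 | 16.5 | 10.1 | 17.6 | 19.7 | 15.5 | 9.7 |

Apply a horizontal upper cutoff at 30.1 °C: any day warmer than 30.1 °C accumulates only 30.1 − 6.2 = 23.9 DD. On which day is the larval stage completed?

Daily DD above 6.2 °C (capped at 23.9): 23.9, 10.5, 11.8, 5.5, 23.9, 6.0, 11.1, 10.3, 3.9, 11.4, 13.5, 9.3, 3.5.
Cumulative: 23.9, 34.4, 46.2, 51.7, 75.6, 81.6, 92.7, 103.0, 106.9, 118.3, 131.8, 141.1, 144.6.
The total first reaches 81 DD on day 6.

day 6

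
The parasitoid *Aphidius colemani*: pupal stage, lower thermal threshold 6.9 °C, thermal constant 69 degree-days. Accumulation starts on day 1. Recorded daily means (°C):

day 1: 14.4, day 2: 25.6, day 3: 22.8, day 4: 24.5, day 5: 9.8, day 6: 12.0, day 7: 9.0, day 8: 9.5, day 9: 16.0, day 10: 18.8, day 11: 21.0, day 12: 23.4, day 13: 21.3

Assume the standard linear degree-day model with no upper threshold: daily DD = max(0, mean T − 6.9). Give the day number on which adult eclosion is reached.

day 7

Daily DD above 6.9 °C: 7.5, 18.7, 15.9, 17.6, 2.9, 5.1, 2.1, 2.6, 9.1, 11.9, 14.1, 16.5, 14.4.
Cumulative: 7.5, 26.2, 42.1, 59.7, 62.6, 67.7, 69.8, 72.4, 81.5, 93.4, 107.5, 124.0, 138.4.
The total first reaches 69 DD on day 7.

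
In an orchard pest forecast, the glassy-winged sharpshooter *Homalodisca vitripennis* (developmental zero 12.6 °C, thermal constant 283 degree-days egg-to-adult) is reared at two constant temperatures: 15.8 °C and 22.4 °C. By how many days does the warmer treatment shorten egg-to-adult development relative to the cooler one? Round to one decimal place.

59.6 days

At 15.8 °C: 283 / (15.8 − 12.6) = 283 / 3.2 = 88.437 d.
At 22.4 °C: 283 / (22.4 − 12.6) = 283 / 9.8 = 28.878 d.
Difference = |88.437 − 28.878| = 59.560 ≈ 59.6 days.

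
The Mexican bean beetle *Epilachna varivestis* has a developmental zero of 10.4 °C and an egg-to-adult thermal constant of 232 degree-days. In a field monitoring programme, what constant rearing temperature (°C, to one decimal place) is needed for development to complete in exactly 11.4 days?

Required daily accumulation = 232 / 11.4 = 20.351 DD/day.
T = T_base + 20.351 = 10.4 + 20.351 = 30.751 ≈ 30.8 °C.

30.8 °C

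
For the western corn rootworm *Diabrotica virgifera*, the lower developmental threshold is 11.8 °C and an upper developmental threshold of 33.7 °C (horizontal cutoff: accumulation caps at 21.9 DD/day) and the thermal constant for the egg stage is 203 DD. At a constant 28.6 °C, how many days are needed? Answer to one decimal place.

Daily accumulation = 28.6 − 11.8 = 16.8 DD/day.
Duration = 203 / 16.8 = 12.083 ≈ 12.1 days.

12.1 days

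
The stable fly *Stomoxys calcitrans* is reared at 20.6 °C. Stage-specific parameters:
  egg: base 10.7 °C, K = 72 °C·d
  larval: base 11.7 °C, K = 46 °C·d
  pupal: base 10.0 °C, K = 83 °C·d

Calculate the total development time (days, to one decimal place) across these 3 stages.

20.3 days

egg: 72 / (20.6 − 10.7) = 72 / 9.9 = 7.273 d.
larval: 46 / (20.6 − 11.7) = 46 / 8.9 = 5.169 d.
pupal: 83 / (20.6 − 10.0) = 83 / 10.6 = 7.830 d.
Sum = 20.271 ≈ 20.3 days.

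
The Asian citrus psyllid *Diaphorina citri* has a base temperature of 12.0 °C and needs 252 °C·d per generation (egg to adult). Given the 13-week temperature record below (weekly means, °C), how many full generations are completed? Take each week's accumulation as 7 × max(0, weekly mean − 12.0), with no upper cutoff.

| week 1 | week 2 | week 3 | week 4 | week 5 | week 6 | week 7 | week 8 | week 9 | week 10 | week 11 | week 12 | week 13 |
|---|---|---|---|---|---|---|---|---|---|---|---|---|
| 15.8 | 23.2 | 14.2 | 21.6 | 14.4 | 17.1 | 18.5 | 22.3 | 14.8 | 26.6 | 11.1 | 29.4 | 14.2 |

2 generations

Weekly DD (7 × max(0, T̄ − 12.0)): 26.6, 78.4, 15.4, 67.2, 16.8, 35.7, 45.5, 72.1, 19.6, 102.2, 0.0, 121.8, 15.4.
Season total = 616.7 DD.
Complete generations = ⌊616.7 / 252⌋ = 2.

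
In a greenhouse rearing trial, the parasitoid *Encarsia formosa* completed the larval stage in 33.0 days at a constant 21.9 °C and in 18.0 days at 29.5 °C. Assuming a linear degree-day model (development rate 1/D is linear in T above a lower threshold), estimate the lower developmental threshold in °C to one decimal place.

Linear rate model ⇒ the product D·(T − T_b) is constant across temperatures.
33.0·(21.9 − T_b) = 18.0·(29.5 − T_b)
T_b = (33.0·21.9 − 18.0·29.5) / (33.0 − 18.0) = 191.70 / 15.0 = 12.780 °C ≈ 12.8 °C.

12.8 °C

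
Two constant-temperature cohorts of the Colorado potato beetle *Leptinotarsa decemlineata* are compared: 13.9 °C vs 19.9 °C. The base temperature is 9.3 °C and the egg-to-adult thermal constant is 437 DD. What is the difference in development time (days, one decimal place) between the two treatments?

53.8 days

At 13.9 °C: 437 / (13.9 − 9.3) = 437 / 4.6 = 95.000 d.
At 19.9 °C: 437 / (19.9 − 9.3) = 437 / 10.6 = 41.226 d.
Difference = |95.000 − 41.226| = 53.774 ≈ 53.8 days.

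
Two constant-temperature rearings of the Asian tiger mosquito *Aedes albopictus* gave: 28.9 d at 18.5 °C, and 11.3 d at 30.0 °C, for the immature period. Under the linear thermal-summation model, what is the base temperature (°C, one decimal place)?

Linear rate model ⇒ the product D·(T − T_b) is constant across temperatures.
28.9·(18.5 − T_b) = 11.3·(30.0 − T_b)
T_b = (28.9·18.5 − 11.3·30.0) / (28.9 − 11.3) = 195.65 / 17.6 = 11.116 °C ≈ 11.1 °C.

11.1 °C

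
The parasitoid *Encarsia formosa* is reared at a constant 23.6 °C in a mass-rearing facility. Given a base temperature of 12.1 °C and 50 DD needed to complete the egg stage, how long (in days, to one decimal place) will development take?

Daily accumulation = 23.6 − 12.1 = 11.5 DD/day.
Duration = 50 / 11.5 = 4.348 ≈ 4.3 days.

4.3 days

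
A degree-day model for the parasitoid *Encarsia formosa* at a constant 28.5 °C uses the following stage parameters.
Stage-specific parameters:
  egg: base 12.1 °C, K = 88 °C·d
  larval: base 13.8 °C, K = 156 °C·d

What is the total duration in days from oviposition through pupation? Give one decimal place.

16.0 days

egg: 88 / (28.5 − 12.1) = 88 / 16.4 = 5.366 d.
larval: 156 / (28.5 − 13.8) = 156 / 14.7 = 10.612 d.
Sum = 15.978 ≈ 16.0 days.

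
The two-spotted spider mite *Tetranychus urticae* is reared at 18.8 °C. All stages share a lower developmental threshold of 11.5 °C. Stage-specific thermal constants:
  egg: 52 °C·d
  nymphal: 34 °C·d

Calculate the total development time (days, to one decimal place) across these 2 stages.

Daily accumulation at 18.8 °C = 18.8 − 11.5 = 7.3 DD/day.
Total K = 52 + 34 = 86 DD.
Total duration = 86 / 7.3 = 11.781 ≈ 11.8 days.

11.8 days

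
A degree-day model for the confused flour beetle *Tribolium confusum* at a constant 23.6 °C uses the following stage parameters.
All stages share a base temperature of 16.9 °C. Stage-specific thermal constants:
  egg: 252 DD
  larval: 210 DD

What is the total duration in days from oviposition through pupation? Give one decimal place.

Daily accumulation at 23.6 °C = 23.6 − 16.9 = 6.7 DD/day.
Total K = 252 + 210 = 462 DD.
Total duration = 462 / 6.7 = 68.955 ≈ 69.0 days.

69.0 days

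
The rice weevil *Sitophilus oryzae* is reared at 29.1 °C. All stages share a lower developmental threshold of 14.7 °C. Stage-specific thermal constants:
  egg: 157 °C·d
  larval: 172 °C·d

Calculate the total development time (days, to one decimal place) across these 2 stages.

Daily accumulation at 29.1 °C = 29.1 − 14.7 = 14.4 DD/day.
Total K = 157 + 172 = 329 DD.
Total duration = 329 / 14.4 = 22.847 ≈ 22.8 days.

22.8 days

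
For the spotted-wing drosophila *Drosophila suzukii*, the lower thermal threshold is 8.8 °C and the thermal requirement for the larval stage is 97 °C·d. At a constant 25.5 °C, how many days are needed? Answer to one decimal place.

5.8 days

Daily accumulation = 25.5 − 8.8 = 16.7 DD/day.
Duration = 97 / 16.7 = 5.808 ≈ 5.8 days.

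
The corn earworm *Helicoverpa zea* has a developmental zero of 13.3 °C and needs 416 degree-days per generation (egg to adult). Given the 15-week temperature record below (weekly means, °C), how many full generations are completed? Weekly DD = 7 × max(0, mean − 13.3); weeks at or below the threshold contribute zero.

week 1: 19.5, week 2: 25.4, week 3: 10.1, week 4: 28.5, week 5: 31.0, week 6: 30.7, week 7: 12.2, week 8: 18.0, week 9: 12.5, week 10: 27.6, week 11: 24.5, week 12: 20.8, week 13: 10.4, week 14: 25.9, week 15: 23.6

2 generations

Weekly DD (7 × max(0, T̄ − 13.3)): 43.4, 84.7, 0.0, 106.4, 123.9, 121.8, 0.0, 32.9, 0.0, 100.1, 78.4, 52.5, 0.0, 88.2, 72.1.
Season total = 904.4 DD.
Complete generations = ⌊904.4 / 416⌋ = 2.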